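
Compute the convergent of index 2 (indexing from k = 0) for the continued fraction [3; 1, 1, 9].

Using pₖ = aₖpₖ₋₁ + pₖ₋₂, qₖ = aₖqₖ₋₁ + qₖ₋₂ (with p₋₁=1, p₋₂=0, q₋₁=0, q₋₂=1):
  k=0: a=3, p=3, q=1
  k=1: a=1, p=4, q=1
  k=2: a=1, p=7, q=2

7/2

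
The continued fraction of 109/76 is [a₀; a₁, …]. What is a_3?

3

109 = 1·76 + 33   →  a_0 = 1
76 = 2·33 + 10   →  a_1 = 2
33 = 3·10 + 3   →  a_2 = 3
10 = 3·3 + 1   →  a_3 = 3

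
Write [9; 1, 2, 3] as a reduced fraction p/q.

97/10

Using pₖ = aₖpₖ₋₁ + pₖ₋₂ and qₖ = aₖqₖ₋₁ + qₖ₋₂:
  k=0: a=9, p=9, q=1
  k=1: a=1, p=10, q=1
  k=2: a=2, p=29, q=3
  k=3: a=3, p=97, q=10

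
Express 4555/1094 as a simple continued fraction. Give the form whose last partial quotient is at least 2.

4555 = 4*1094 + 179
1094 = 6*179 + 20
179 = 8*20 + 19
20 = 1*19 + 1
19 = 19*1 + 0  (stop)
So 4555/1094 = [4; 6, 8, 1, 19].

[4; 6, 8, 1, 19]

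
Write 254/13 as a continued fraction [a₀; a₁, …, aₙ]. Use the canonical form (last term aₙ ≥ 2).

254 = 19×13 + 7
13 = 1×7 + 6
7 = 1×6 + 1
6 = 6×1 + 0  (stop)
So 254/13 = [19; 1, 1, 6].

[19; 1, 1, 6]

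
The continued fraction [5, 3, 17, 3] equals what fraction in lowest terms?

847/159

Fold from the inside: start with 3/1.
  17 + 1/3 = 52/3
  3 + 3/52 = 159/52
  5 + 52/159 = 847/159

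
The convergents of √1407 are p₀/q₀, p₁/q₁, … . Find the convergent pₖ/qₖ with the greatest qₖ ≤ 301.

√1407 = [37; 1, 1, 24, 1, 1, 74, …] (period length 6).
Convergents:
  p_0/q_0 = 37/1
  p_1/q_1 = 38/1
  p_2/q_2 = 75/2
  p_3/q_3 = 1838/49
  p_4/q_4 = 1913/51
  p_5/q_5 = 3751/100
  p_6/q_6 = 279487/7451
q_5 = 100 ≤ 301 < 7451 = q_6, so the answer is 3751/100.

3751/100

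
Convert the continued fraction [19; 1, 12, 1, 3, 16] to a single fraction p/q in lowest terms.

17815/894

Using pₖ = aₖpₖ₋₁ + pₖ₋₂ and qₖ = aₖqₖ₋₁ + qₖ₋₂:
  k=0: a=19, p=19, q=1
  k=1: a=1, p=20, q=1
  k=2: a=12, p=259, q=13
  k=3: a=1, p=279, q=14
  k=4: a=3, p=1096, q=55
  k=5: a=16, p=17815, q=894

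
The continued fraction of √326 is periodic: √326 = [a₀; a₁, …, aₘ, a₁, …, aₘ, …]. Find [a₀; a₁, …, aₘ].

[18; 18, 36]

a₀ = ⌊√326⌋ = 18.
With m₀=0, d₀=1 and mₖ₊₁ = dₖaₖ − mₖ, dₖ₊₁ = (n − mₖ₊₁²)/dₖ, aₖ₊₁ = ⌊(a₀+mₖ₊₁)/dₖ₊₁⌋:
  k=1: m=18, d=2, a=18
  k=2: m=18, d=1, a=36
d=1 and a=2a₀=36 at k=2, so the next step gives (m, d) = (18, 2) again — its k=1 value — and the period has length 2.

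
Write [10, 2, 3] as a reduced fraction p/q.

Using pₖ = aₖpₖ₋₁ + pₖ₋₂ and qₖ = aₖqₖ₋₁ + qₖ₋₂:
  k=0: a=10, p=10, q=1
  k=1: a=2, p=21, q=2
  k=2: a=3, p=73, q=7

73/7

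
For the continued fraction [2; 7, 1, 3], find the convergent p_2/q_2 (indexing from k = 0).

17/8

Using pₖ = aₖpₖ₋₁ + pₖ₋₂, qₖ = aₖqₖ₋₁ + qₖ₋₂ (with p₋₁=1, p₋₂=0, q₋₁=0, q₋₂=1):
  k=0: a=2, p=2, q=1
  k=1: a=7, p=15, q=7
  k=2: a=1, p=17, q=8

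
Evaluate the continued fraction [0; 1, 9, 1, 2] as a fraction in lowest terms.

Using pₖ = aₖpₖ₋₁ + pₖ₋₂ and qₖ = aₖqₖ₋₁ + qₖ₋₂:
  k=0: a=0, p=0, q=1
  k=1: a=1, p=1, q=1
  k=2: a=9, p=9, q=10
  k=3: a=1, p=10, q=11
  k=4: a=2, p=29, q=32

29/32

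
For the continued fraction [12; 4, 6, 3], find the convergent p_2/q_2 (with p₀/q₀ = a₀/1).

Using pₖ = aₖpₖ₋₁ + pₖ₋₂, qₖ = aₖqₖ₋₁ + qₖ₋₂ (with p₋₁=1, p₋₂=0, q₋₁=0, q₋₂=1):
  k=0: a=12, p=12, q=1
  k=1: a=4, p=49, q=4
  k=2: a=6, p=306, q=25

306/25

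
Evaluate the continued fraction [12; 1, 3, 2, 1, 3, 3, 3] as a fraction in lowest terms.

6628/519

Using pₖ = aₖpₖ₋₁ + pₖ₋₂ and qₖ = aₖqₖ₋₁ + qₖ₋₂:
  k=0: a=12, p=12, q=1
  k=1: a=1, p=13, q=1
  k=2: a=3, p=51, q=4
  k=3: a=2, p=115, q=9
  k=4: a=1, p=166, q=13
  k=5: a=3, p=613, q=48
  k=6: a=3, p=2005, q=157
  k=7: a=3, p=6628, q=519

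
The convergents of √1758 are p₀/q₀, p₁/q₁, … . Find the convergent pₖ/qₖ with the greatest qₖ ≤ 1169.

√1758 = [41; 1, 12, 1, 82, …] (period length 4).
Convergents:
  p_0/q_0 = 41/1
  p_1/q_1 = 42/1
  p_2/q_2 = 545/13
  p_3/q_3 = 587/14
  p_4/q_4 = 48679/1161
  p_5/q_5 = 49266/1175
q_4 = 1161 ≤ 1169 < 1175 = q_5, so the answer is 48679/1161.

48679/1161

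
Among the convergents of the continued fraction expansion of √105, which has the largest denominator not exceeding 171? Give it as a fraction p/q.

√105 = [10; 4, 20, …] (period length 2).
Convergents:
  p_0/q_0 = 10/1
  p_1/q_1 = 41/4
  p_2/q_2 = 830/81
  p_3/q_3 = 3361/328
q_2 = 81 ≤ 171 < 328 = q_3, so the answer is 830/81.

830/81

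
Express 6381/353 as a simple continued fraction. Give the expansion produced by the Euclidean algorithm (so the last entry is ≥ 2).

6381 = 18·353 + 27
353 = 13·27 + 2
27 = 13·2 + 1
2 = 2·1 + 0  (stop)
So 6381/353 = [18; 13, 13, 2].

[18; 13, 13, 2]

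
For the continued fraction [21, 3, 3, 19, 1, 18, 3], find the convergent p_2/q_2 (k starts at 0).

Using pₖ = aₖpₖ₋₁ + pₖ₋₂, qₖ = aₖqₖ₋₁ + qₖ₋₂ (with p₋₁=1, p₋₂=0, q₋₁=0, q₋₂=1):
  k=0: a=21, p=21, q=1
  k=1: a=3, p=64, q=3
  k=2: a=3, p=213, q=10

213/10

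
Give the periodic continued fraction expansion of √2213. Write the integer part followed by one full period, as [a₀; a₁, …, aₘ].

a₀ = ⌊√2213⌋ = 47.
With m₀=0, d₀=1 and mₖ₊₁ = dₖaₖ − mₖ, dₖ₊₁ = (n − mₖ₊₁²)/dₖ, aₖ₊₁ = ⌊(a₀+mₖ₊₁)/dₖ₊₁⌋:
  k=1: m=47, d=4, a=23
  k=2: m=45, d=47, a=1
  k=3: m=2, d=47, a=1
  k=4: m=45, d=4, a=23
  k=5: m=47, d=1, a=94
d=1 and a=2a₀=94 at k=5, so the next step gives (m, d) = (47, 4) again — its k=1 value — and the period has length 5.

[47; 23, 1, 1, 23, 94]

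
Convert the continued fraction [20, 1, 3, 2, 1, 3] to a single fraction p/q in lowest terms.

997/48

Using pₖ = aₖpₖ₋₁ + pₖ₋₂ and qₖ = aₖqₖ₋₁ + qₖ₋₂:
  k=0: a=20, p=20, q=1
  k=1: a=1, p=21, q=1
  k=2: a=3, p=83, q=4
  k=3: a=2, p=187, q=9
  k=4: a=1, p=270, q=13
  k=5: a=3, p=997, q=48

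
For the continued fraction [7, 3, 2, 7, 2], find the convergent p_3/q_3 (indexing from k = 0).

Using pₖ = aₖpₖ₋₁ + pₖ₋₂, qₖ = aₖqₖ₋₁ + qₖ₋₂ (with p₋₁=1, p₋₂=0, q₋₁=0, q₋₂=1):
  k=0: a=7, p=7, q=1
  k=1: a=3, p=22, q=3
  k=2: a=2, p=51, q=7
  k=3: a=7, p=379, q=52

379/52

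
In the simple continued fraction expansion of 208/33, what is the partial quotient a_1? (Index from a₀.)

3

208 = 6·33 + 10   →  a_0 = 6
33 = 3·10 + 3   →  a_1 = 3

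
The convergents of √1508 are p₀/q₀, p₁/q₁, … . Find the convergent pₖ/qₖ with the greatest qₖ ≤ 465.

√1508 = [38; 1, 4, 1, 76, …] (period length 4).
Convergents:
  p_0/q_0 = 38/1
  p_1/q_1 = 39/1
  p_2/q_2 = 194/5
  p_3/q_3 = 233/6
  p_4/q_4 = 17902/461
  p_5/q_5 = 18135/467
q_4 = 461 ≤ 465 < 467 = q_5, so the answer is 17902/461.

17902/461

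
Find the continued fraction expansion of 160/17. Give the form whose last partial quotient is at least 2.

[9; 2, 2, 3]

160 = 9×17 + 7
17 = 2×7 + 3
7 = 2×3 + 1
3 = 3×1 + 0  (stop)
So 160/17 = [9; 2, 2, 3].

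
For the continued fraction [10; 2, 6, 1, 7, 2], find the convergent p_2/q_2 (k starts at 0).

Using pₖ = aₖpₖ₋₁ + pₖ₋₂, qₖ = aₖqₖ₋₁ + qₖ₋₂ (with p₋₁=1, p₋₂=0, q₋₁=0, q₋₂=1):
  k=0: a=10, p=10, q=1
  k=1: a=2, p=21, q=2
  k=2: a=6, p=136, q=13

136/13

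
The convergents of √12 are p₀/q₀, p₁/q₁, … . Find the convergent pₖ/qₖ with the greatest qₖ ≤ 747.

1351/390

√12 = [3; 2, 6, …] (period length 2).
Convergents:
  p_0/q_0 = 3/1
  p_1/q_1 = 7/2
  p_2/q_2 = 45/13
  p_3/q_3 = 97/28
  p_4/q_4 = 627/181
  p_5/q_5 = 1351/390
  p_6/q_6 = 8733/2521
q_5 = 390 ≤ 747 < 2521 = q_6, so the answer is 1351/390.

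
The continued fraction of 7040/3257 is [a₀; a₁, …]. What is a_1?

6

7040 = 2·3257 + 526   →  a_0 = 2
3257 = 6·526 + 101   →  a_1 = 6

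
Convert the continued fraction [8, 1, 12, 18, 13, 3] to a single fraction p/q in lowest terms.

Using pₖ = aₖpₖ₋₁ + pₖ₋₂ and qₖ = aₖqₖ₋₁ + qₖ₋₂:
  k=0: a=8, p=8, q=1
  k=1: a=1, p=9, q=1
  k=2: a=12, p=116, q=13
  k=3: a=18, p=2097, q=235
  k=4: a=13, p=27377, q=3068
  k=5: a=3, p=84228, q=9439

84228/9439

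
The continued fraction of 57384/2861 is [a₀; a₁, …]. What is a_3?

57384 = 20·2861 + 164   →  a_0 = 20
2861 = 17·164 + 73   →  a_1 = 17
164 = 2·73 + 18   →  a_2 = 2
73 = 4·18 + 1   →  a_3 = 4

4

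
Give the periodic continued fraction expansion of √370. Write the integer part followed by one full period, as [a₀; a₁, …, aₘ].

[19; 4, 4, 38]

a₀ = ⌊√370⌋ = 19.
With m₀=0, d₀=1 and mₖ₊₁ = dₖaₖ − mₖ, dₖ₊₁ = (n − mₖ₊₁²)/dₖ, aₖ₊₁ = ⌊(a₀+mₖ₊₁)/dₖ₊₁⌋:
  k=1: m=19, d=9, a=4
  k=2: m=17, d=9, a=4
  k=3: m=19, d=1, a=38
d=1 and a=2a₀=38 at k=3, so the next step gives (m, d) = (19, 9) again — its k=1 value — and the period has length 3.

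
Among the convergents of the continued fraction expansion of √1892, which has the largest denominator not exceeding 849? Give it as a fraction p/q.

√1892 = [43; 2, 86, …] (period length 2).
Convergents:
  p_0/q_0 = 43/1
  p_1/q_1 = 87/2
  p_2/q_2 = 7525/173
  p_3/q_3 = 15137/348
  p_4/q_4 = 1309307/30101
q_3 = 348 ≤ 849 < 30101 = q_4, so the answer is 15137/348.

15137/348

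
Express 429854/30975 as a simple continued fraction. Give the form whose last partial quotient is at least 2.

[13; 1, 7, 6, 3, 1, 16, 9]

429854 = 13*30975 + 27179
30975 = 1*27179 + 3796
27179 = 7*3796 + 607
3796 = 6*607 + 154
607 = 3*154 + 145
154 = 1*145 + 9
145 = 16*9 + 1
9 = 9*1 + 0  (stop)
So 429854/30975 = [13; 1, 7, 6, 3, 1, 16, 9].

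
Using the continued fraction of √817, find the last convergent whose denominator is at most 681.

√817 = [28; 1, 1, 2, 1, 1, 56, …] (period length 6).
Convergents:
  p_0/q_0 = 28/1
  p_1/q_1 = 29/1
  p_2/q_2 = 57/2
  p_3/q_3 = 143/5
  p_4/q_4 = 200/7
  p_5/q_5 = 343/12
  p_6/q_6 = 19408/679
  p_7/q_7 = 19751/691
q_6 = 679 ≤ 681 < 691 = q_7, so the answer is 19408/679.

19408/679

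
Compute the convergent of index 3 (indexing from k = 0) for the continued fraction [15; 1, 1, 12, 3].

388/25

Using pₖ = aₖpₖ₋₁ + pₖ₋₂, qₖ = aₖqₖ₋₁ + qₖ₋₂ (with p₋₁=1, p₋₂=0, q₋₁=0, q₋₂=1):
  k=0: a=15, p=15, q=1
  k=1: a=1, p=16, q=1
  k=2: a=1, p=31, q=2
  k=3: a=12, p=388, q=25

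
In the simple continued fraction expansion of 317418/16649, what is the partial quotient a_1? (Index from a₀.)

317418 = 19·16649 + 1087   →  a_0 = 19
16649 = 15·1087 + 344   →  a_1 = 15

15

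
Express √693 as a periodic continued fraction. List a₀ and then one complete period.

[26; 3, 12, 1, 4, 1, 12, 3, 52]

a₀ = ⌊√693⌋ = 26.
With m₀=0, d₀=1 and mₖ₊₁ = dₖaₖ − mₖ, dₖ₊₁ = (n − mₖ₊₁²)/dₖ, aₖ₊₁ = ⌊(a₀+mₖ₊₁)/dₖ₊₁⌋:
  k=1: m=26, d=17, a=3
  k=2: m=25, d=4, a=12
  k=3: m=23, d=41, a=1
  k=4: m=18, d=9, a=4
  k=5: m=18, d=41, a=1
  k=6: m=23, d=4, a=12
  k=7: m=25, d=17, a=3
  k=8: m=26, d=1, a=52
d=1 and a=2a₀=52 at k=8, so the next step gives (m, d) = (26, 17) again — its k=1 value — and the period has length 8.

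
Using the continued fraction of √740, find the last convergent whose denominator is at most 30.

136/5

√740 = [27; 4, 1, 12, 1, 4, 54, …] (period length 6).
Convergents:
  p_0/q_0 = 27/1
  p_1/q_1 = 109/4
  p_2/q_2 = 136/5
  p_3/q_3 = 1741/64
q_2 = 5 ≤ 30 < 64 = q_3, so the answer is 136/5.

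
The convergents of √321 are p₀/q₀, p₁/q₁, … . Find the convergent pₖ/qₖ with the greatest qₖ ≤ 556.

√321 = [17; 1, 10, 1, 34, …] (period length 4).
Convergents:
  p_0/q_0 = 17/1
  p_1/q_1 = 18/1
  p_2/q_2 = 197/11
  p_3/q_3 = 215/12
  p_4/q_4 = 7507/419
  p_5/q_5 = 7722/431
  p_6/q_6 = 84727/4729
q_5 = 431 ≤ 556 < 4729 = q_6, so the answer is 7722/431.

7722/431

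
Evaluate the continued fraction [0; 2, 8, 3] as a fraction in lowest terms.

25/53

Fold from the inside: start with 3/1.
  8 + 1/3 = 25/3
  2 + 3/25 = 53/25
  0 + 25/53 = 25/53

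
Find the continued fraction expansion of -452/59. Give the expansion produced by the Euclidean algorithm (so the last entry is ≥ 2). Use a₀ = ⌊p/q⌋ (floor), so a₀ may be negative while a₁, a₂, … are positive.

-452 = -8·59 + 20
59 = 2·20 + 19
20 = 1·19 + 1
19 = 19·1 + 0  (stop)
So -452/59 = [-8; 2, 1, 19].

[-8; 2, 1, 19]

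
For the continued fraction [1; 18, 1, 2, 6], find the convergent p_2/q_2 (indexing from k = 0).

20/19

Using pₖ = aₖpₖ₋₁ + pₖ₋₂, qₖ = aₖqₖ₋₁ + qₖ₋₂ (with p₋₁=1, p₋₂=0, q₋₁=0, q₋₂=1):
  k=0: a=1, p=1, q=1
  k=1: a=18, p=19, q=18
  k=2: a=1, p=20, q=19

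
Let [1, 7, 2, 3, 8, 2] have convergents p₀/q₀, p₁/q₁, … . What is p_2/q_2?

17/15

Using pₖ = aₖpₖ₋₁ + pₖ₋₂, qₖ = aₖqₖ₋₁ + qₖ₋₂ (with p₋₁=1, p₋₂=0, q₋₁=0, q₋₂=1):
  k=0: a=1, p=1, q=1
  k=1: a=7, p=8, q=7
  k=2: a=2, p=17, q=15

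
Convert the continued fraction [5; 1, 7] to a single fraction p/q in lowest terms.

47/8

Fold from the inside: start with 7/1.
  1 + 1/7 = 8/7
  5 + 7/8 = 47/8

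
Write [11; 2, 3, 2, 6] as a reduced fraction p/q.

Using pₖ = aₖpₖ₋₁ + pₖ₋₂ and qₖ = aₖqₖ₋₁ + qₖ₋₂:
  k=0: a=11, p=11, q=1
  k=1: a=2, p=23, q=2
  k=2: a=3, p=80, q=7
  k=3: a=2, p=183, q=16
  k=4: a=6, p=1178, q=103

1178/103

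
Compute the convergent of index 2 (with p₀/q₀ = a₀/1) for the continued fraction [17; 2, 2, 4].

Using pₖ = aₖpₖ₋₁ + pₖ₋₂, qₖ = aₖqₖ₋₁ + qₖ₋₂ (with p₋₁=1, p₋₂=0, q₋₁=0, q₋₂=1):
  k=0: a=17, p=17, q=1
  k=1: a=2, p=35, q=2
  k=2: a=2, p=87, q=5

87/5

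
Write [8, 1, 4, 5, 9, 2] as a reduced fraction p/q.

Fold from the inside: start with 2/1.
  9 + 1/2 = 19/2
  5 + 2/19 = 97/19
  4 + 19/97 = 407/97
  1 + 97/407 = 504/407
  8 + 407/504 = 4439/504

4439/504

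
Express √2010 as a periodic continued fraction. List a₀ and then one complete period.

[44; 1, 4, 1, 88]

a₀ = ⌊√2010⌋ = 44.
With m₀=0, d₀=1 and mₖ₊₁ = dₖaₖ − mₖ, dₖ₊₁ = (n − mₖ₊₁²)/dₖ, aₖ₊₁ = ⌊(a₀+mₖ₊₁)/dₖ₊₁⌋:
  k=1: m=44, d=74, a=1
  k=2: m=30, d=15, a=4
  k=3: m=30, d=74, a=1
  k=4: m=44, d=1, a=88
d=1 and a=2a₀=88 at k=4, so the next step gives (m, d) = (44, 74) again — its k=1 value — and the period has length 4.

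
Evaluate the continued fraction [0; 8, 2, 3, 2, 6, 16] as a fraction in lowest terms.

1664/14039

Fold from the inside: start with 16/1.
  6 + 1/16 = 97/16
  2 + 16/97 = 210/97
  3 + 97/210 = 727/210
  2 + 210/727 = 1664/727
  8 + 727/1664 = 14039/1664
  0 + 1664/14039 = 1664/14039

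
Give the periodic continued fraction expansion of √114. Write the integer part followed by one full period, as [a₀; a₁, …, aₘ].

[10; 1, 2, 10, 2, 1, 20]

a₀ = ⌊√114⌋ = 10.
With m₀=0, d₀=1 and mₖ₊₁ = dₖaₖ − mₖ, dₖ₊₁ = (n − mₖ₊₁²)/dₖ, aₖ₊₁ = ⌊(a₀+mₖ₊₁)/dₖ₊₁⌋:
  k=1: m=10, d=14, a=1
  k=2: m=4, d=7, a=2
  k=3: m=10, d=2, a=10
  k=4: m=10, d=7, a=2
  k=5: m=4, d=14, a=1
  k=6: m=10, d=1, a=20
d=1 and a=2a₀=20 at k=6, so the next step gives (m, d) = (10, 14) again — its k=1 value — and the period has length 6.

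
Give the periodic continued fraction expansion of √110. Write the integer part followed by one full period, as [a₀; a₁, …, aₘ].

a₀ = ⌊√110⌋ = 10.

[10; 2, 20]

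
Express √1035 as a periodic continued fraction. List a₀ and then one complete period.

[32; 5, 1, 5, 64]

a₀ = ⌊√1035⌋ = 32.
With m₀=0, d₀=1 and mₖ₊₁ = dₖaₖ − mₖ, dₖ₊₁ = (n − mₖ₊₁²)/dₖ, aₖ₊₁ = ⌊(a₀+mₖ₊₁)/dₖ₊₁⌋:
  k=1: m=32, d=11, a=5
  k=2: m=23, d=46, a=1
  k=3: m=23, d=11, a=5
  k=4: m=32, d=1, a=64
d=1 and a=2a₀=64 at k=4, so the next step gives (m, d) = (32, 11) again — its k=1 value — and the period has length 4.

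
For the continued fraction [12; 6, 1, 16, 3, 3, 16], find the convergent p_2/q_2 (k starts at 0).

Using pₖ = aₖpₖ₋₁ + pₖ₋₂, qₖ = aₖqₖ₋₁ + qₖ₋₂ (with p₋₁=1, p₋₂=0, q₋₁=0, q₋₂=1):
  k=0: a=12, p=12, q=1
  k=1: a=6, p=73, q=6
  k=2: a=1, p=85, q=7

85/7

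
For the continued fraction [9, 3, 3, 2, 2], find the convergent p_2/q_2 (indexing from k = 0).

93/10

Using pₖ = aₖpₖ₋₁ + pₖ₋₂, qₖ = aₖqₖ₋₁ + qₖ₋₂ (with p₋₁=1, p₋₂=0, q₋₁=0, q₋₂=1):
  k=0: a=9, p=9, q=1
  k=1: a=3, p=28, q=3
  k=2: a=3, p=93, q=10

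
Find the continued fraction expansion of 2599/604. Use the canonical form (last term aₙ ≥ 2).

[4; 3, 3, 3, 18]

2599 = 4·604 + 183
604 = 3·183 + 55
183 = 3·55 + 18
55 = 3·18 + 1
18 = 18·1 + 0  (stop)
So 2599/604 = [4; 3, 3, 3, 18].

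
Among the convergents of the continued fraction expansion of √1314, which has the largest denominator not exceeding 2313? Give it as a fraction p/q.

√1314 = [36; 4, 72, …] (period length 2).
Convergents:
  p_0/q_0 = 36/1
  p_1/q_1 = 145/4
  p_2/q_2 = 10476/289
  p_3/q_3 = 42049/1160
  p_4/q_4 = 3038004/83809
q_3 = 1160 ≤ 2313 < 83809 = q_4, so the answer is 42049/1160.

42049/1160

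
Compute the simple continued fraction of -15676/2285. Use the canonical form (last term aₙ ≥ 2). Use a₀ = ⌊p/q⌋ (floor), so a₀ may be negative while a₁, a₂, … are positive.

[-7; 7, 6, 7, 2, 3]

-15676 = -7·2285 + 319
2285 = 7·319 + 52
319 = 6·52 + 7
52 = 7·7 + 3
7 = 2·3 + 1
3 = 3·1 + 0  (stop)
So -15676/2285 = [-7; 7, 6, 7, 2, 3].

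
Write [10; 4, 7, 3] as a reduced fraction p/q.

932/91

Fold from the inside: start with 3/1.
  7 + 1/3 = 22/3
  4 + 3/22 = 91/22
  10 + 22/91 = 932/91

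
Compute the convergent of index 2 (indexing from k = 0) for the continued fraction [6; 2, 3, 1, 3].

45/7

Using pₖ = aₖpₖ₋₁ + pₖ₋₂, qₖ = aₖqₖ₋₁ + qₖ₋₂ (with p₋₁=1, p₋₂=0, q₋₁=0, q₋₂=1):
  k=0: a=6, p=6, q=1
  k=1: a=2, p=13, q=2
  k=2: a=3, p=45, q=7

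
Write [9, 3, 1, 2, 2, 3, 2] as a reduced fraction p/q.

Using pₖ = aₖpₖ₋₁ + pₖ₋₂ and qₖ = aₖqₖ₋₁ + qₖ₋₂:
  k=0: a=9, p=9, q=1
  k=1: a=3, p=28, q=3
  k=2: a=1, p=37, q=4
  k=3: a=2, p=102, q=11
  k=4: a=2, p=241, q=26
  k=5: a=3, p=825, q=89
  k=6: a=2, p=1891, q=204

1891/204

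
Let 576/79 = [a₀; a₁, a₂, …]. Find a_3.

576 = 7·79 + 23   →  a_0 = 7
79 = 3·23 + 10   →  a_1 = 3
23 = 2·10 + 3   →  a_2 = 2
10 = 3·3 + 1   →  a_3 = 3

3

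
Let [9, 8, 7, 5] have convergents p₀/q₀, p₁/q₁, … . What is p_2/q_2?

Using pₖ = aₖpₖ₋₁ + pₖ₋₂, qₖ = aₖqₖ₋₁ + qₖ₋₂ (with p₋₁=1, p₋₂=0, q₋₁=0, q₋₂=1):
  k=0: a=9, p=9, q=1
  k=1: a=8, p=73, q=8
  k=2: a=7, p=520, q=57

520/57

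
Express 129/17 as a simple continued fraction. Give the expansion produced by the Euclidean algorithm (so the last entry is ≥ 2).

[7; 1, 1, 2, 3]

129 = 7×17 + 10
17 = 1×10 + 7
10 = 1×7 + 3
7 = 2×3 + 1
3 = 3×1 + 0  (stop)
So 129/17 = [7; 1, 1, 2, 3].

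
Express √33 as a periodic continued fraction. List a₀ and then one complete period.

[5; 1, 2, 1, 10]

a₀ = ⌊√33⌋ = 5.
With m₀=0, d₀=1 and mₖ₊₁ = dₖaₖ − mₖ, dₖ₊₁ = (n − mₖ₊₁²)/dₖ, aₖ₊₁ = ⌊(a₀+mₖ₊₁)/dₖ₊₁⌋:
  k=1: m=5, d=8, a=1
  k=2: m=3, d=3, a=2
  k=3: m=3, d=8, a=1
  k=4: m=5, d=1, a=10
d=1 and a=2a₀=10 at k=4, so the next step gives (m, d) = (5, 8) again — its k=1 value — and the period has length 4.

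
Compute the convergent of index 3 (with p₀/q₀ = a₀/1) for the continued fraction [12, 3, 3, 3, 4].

Using pₖ = aₖpₖ₋₁ + pₖ₋₂, qₖ = aₖqₖ₋₁ + qₖ₋₂ (with p₋₁=1, p₋₂=0, q₋₁=0, q₋₂=1):
  k=0: a=12, p=12, q=1
  k=1: a=3, p=37, q=3
  k=2: a=3, p=123, q=10
  k=3: a=3, p=406, q=33

406/33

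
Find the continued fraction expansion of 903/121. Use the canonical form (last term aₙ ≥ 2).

903 = 7·121 + 56
121 = 2·56 + 9
56 = 6·9 + 2
9 = 4·2 + 1
2 = 2·1 + 0  (stop)
So 903/121 = [7; 2, 6, 4, 2].

[7; 2, 6, 4, 2]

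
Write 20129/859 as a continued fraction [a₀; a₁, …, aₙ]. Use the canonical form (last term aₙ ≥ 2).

20129 = 23·859 + 372
859 = 2·372 + 115
372 = 3·115 + 27
115 = 4·27 + 7
27 = 3·7 + 6
7 = 1·6 + 1
6 = 6·1 + 0  (stop)
So 20129/859 = [23; 2, 3, 4, 3, 1, 6].

[23; 2, 3, 4, 3, 1, 6]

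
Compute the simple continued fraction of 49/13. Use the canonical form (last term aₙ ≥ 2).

49 = 3·13 + 10
13 = 1·10 + 3
10 = 3·3 + 1
3 = 3·1 + 0  (stop)
So 49/13 = [3; 1, 3, 3].

[3; 1, 3, 3]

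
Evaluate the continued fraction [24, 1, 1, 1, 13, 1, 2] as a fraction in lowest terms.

3181/129

Using pₖ = aₖpₖ₋₁ + pₖ₋₂ and qₖ = aₖqₖ₋₁ + qₖ₋₂:
  k=0: a=24, p=24, q=1
  k=1: a=1, p=25, q=1
  k=2: a=1, p=49, q=2
  k=3: a=1, p=74, q=3
  k=4: a=13, p=1011, q=41
  k=5: a=1, p=1085, q=44
  k=6: a=2, p=3181, q=129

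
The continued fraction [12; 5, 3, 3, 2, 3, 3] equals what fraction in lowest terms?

Fold from the inside: start with 3/1.
  3 + 1/3 = 10/3
  2 + 3/10 = 23/10
  3 + 10/23 = 79/23
  3 + 23/79 = 260/79
  5 + 79/260 = 1379/260
  12 + 260/1379 = 16808/1379

16808/1379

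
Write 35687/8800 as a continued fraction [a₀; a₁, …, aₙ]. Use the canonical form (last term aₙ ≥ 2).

35687 = 4·8800 + 487
8800 = 18·487 + 34
487 = 14·34 + 11
34 = 3·11 + 1
11 = 11·1 + 0  (stop)
So 35687/8800 = [4; 18, 14, 3, 11].

[4; 18, 14, 3, 11]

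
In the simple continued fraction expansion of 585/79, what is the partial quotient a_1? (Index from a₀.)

2

585 = 7·79 + 32   →  a_0 = 7
79 = 2·32 + 15   →  a_1 = 2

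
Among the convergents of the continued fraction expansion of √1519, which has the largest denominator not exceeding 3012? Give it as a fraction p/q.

√1519 = [38; 1, 37, 1, 76, …] (period length 4).
Convergents:
  p_0/q_0 = 38/1
  p_1/q_1 = 39/1
  p_2/q_2 = 1481/38
  p_3/q_3 = 1520/39
  p_4/q_4 = 117001/3002
  p_5/q_5 = 118521/3041
q_4 = 3002 ≤ 3012 < 3041 = q_5, so the answer is 117001/3002.

117001/3002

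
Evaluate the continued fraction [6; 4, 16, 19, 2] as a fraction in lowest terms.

Fold from the inside: start with 2/1.
  19 + 1/2 = 39/2
  16 + 2/39 = 626/39
  4 + 39/626 = 2543/626
  6 + 626/2543 = 15884/2543

15884/2543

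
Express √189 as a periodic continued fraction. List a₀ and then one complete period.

[13; 1, 2, 1, 26]

a₀ = ⌊√189⌋ = 13.
With m₀=0, d₀=1 and mₖ₊₁ = dₖaₖ − mₖ, dₖ₊₁ = (n − mₖ₊₁²)/dₖ, aₖ₊₁ = ⌊(a₀+mₖ₊₁)/dₖ₊₁⌋:
  k=1: m=13, d=20, a=1
  k=2: m=7, d=7, a=2
  k=3: m=7, d=20, a=1
  k=4: m=13, d=1, a=26
d=1 and a=2a₀=26 at k=4, so the next step gives (m, d) = (13, 20) again — its k=1 value — and the period has length 4.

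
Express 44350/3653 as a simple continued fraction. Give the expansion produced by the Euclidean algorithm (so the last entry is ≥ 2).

44350 = 12·3653 + 514
3653 = 7·514 + 55
514 = 9·55 + 19
55 = 2·19 + 17
19 = 1·17 + 2
17 = 8·2 + 1
2 = 2·1 + 0  (stop)
So 44350/3653 = [12; 7, 9, 2, 1, 8, 2].

[12; 7, 9, 2, 1, 8, 2]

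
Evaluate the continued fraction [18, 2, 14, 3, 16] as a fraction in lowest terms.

Using pₖ = aₖpₖ₋₁ + pₖ₋₂ and qₖ = aₖqₖ₋₁ + qₖ₋₂:
  k=0: a=18, p=18, q=1
  k=1: a=2, p=37, q=2
  k=2: a=14, p=536, q=29
  k=3: a=3, p=1645, q=89
  k=4: a=16, p=26856, q=1453

26856/1453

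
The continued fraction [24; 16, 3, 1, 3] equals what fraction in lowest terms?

Using pₖ = aₖpₖ₋₁ + pₖ₋₂ and qₖ = aₖqₖ₋₁ + qₖ₋₂:
  k=0: a=24, p=24, q=1
  k=1: a=16, p=385, q=16
  k=2: a=3, p=1179, q=49
  k=3: a=1, p=1564, q=65
  k=4: a=3, p=5871, q=244

5871/244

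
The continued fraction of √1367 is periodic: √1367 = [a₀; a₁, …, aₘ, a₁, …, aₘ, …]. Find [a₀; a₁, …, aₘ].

a₀ = ⌊√1367⌋ = 36.
With m₀=0, d₀=1 and mₖ₊₁ = dₖaₖ − mₖ, dₖ₊₁ = (n − mₖ₊₁²)/dₖ, aₖ₊₁ = ⌊(a₀+mₖ₊₁)/dₖ₊₁⌋:
  k=1: m=36, d=71, a=1
  k=2: m=35, d=2, a=35
  k=3: m=35, d=71, a=1
  k=4: m=36, d=1, a=72
d=1 and a=2a₀=72 at k=4, so the next step gives (m, d) = (36, 71) again — its k=1 value — and the period has length 4.

[36; 1, 35, 1, 72]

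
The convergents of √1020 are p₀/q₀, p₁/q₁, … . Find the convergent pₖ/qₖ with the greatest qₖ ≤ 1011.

√1020 = [31; 1, 14, 1, 62, …] (period length 4).
Convergents:
  p_0/q_0 = 31/1
  p_1/q_1 = 32/1
  p_2/q_2 = 479/15
  p_3/q_3 = 511/16
  p_4/q_4 = 32161/1007
  p_5/q_5 = 32672/1023
q_4 = 1007 ≤ 1011 < 1023 = q_5, so the answer is 32161/1007.

32161/1007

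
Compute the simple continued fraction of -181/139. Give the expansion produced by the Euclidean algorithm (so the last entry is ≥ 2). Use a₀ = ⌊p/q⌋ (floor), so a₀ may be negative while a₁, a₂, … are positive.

[-2; 1, 2, 3, 4, 3]

-181 = -2·139 + 97
139 = 1·97 + 42
97 = 2·42 + 13
42 = 3·13 + 3
13 = 4·3 + 1
3 = 3·1 + 0  (stop)
So -181/139 = [-2; 1, 2, 3, 4, 3].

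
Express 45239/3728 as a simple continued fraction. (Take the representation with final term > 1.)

45239 = 12*3728 + 503
3728 = 7*503 + 207
503 = 2*207 + 89
207 = 2*89 + 29
89 = 3*29 + 2
29 = 14*2 + 1
2 = 2*1 + 0  (stop)
So 45239/3728 = [12; 7, 2, 2, 3, 14, 2].

[12; 7, 2, 2, 3, 14, 2]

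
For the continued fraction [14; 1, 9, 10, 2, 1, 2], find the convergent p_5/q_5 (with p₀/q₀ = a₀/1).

4664/313

Using pₖ = aₖpₖ₋₁ + pₖ₋₂, qₖ = aₖqₖ₋₁ + qₖ₋₂ (with p₋₁=1, p₋₂=0, q₋₁=0, q₋₂=1):
  k=0: a=14, p=14, q=1
  k=1: a=1, p=15, q=1
  k=2: a=9, p=149, q=10
  k=3: a=10, p=1505, q=101
  k=4: a=2, p=3159, q=212
  k=5: a=1, p=4664, q=313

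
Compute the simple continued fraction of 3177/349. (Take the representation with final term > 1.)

3177 = 9*349 + 36
349 = 9*36 + 25
36 = 1*25 + 11
25 = 2*11 + 3
11 = 3*3 + 2
3 = 1*2 + 1
2 = 2*1 + 0  (stop)
So 3177/349 = [9; 9, 1, 2, 3, 1, 2].

[9; 9, 1, 2, 3, 1, 2]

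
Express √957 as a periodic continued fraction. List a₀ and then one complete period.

[30; 1, 14, 2, 14, 1, 60]

a₀ = ⌊√957⌋ = 30.
With m₀=0, d₀=1 and mₖ₊₁ = dₖaₖ − mₖ, dₖ₊₁ = (n − mₖ₊₁²)/dₖ, aₖ₊₁ = ⌊(a₀+mₖ₊₁)/dₖ₊₁⌋:
  k=1: m=30, d=57, a=1
  k=2: m=27, d=4, a=14
  k=3: m=29, d=29, a=2
  k=4: m=29, d=4, a=14
  k=5: m=27, d=57, a=1
  k=6: m=30, d=1, a=60
d=1 and a=2a₀=60 at k=6, so the next step gives (m, d) = (30, 57) again — its k=1 value — and the period has length 6.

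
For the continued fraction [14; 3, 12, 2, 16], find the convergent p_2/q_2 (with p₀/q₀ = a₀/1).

530/37

Using pₖ = aₖpₖ₋₁ + pₖ₋₂, qₖ = aₖqₖ₋₁ + qₖ₋₂ (with p₋₁=1, p₋₂=0, q₋₁=0, q₋₂=1):
  k=0: a=14, p=14, q=1
  k=1: a=3, p=43, q=3
  k=2: a=12, p=530, q=37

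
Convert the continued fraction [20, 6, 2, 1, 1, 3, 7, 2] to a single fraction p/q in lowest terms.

36060/1789

Using pₖ = aₖpₖ₋₁ + pₖ₋₂ and qₖ = aₖqₖ₋₁ + qₖ₋₂:
  k=0: a=20, p=20, q=1
  k=1: a=6, p=121, q=6
  k=2: a=2, p=262, q=13
  k=3: a=1, p=383, q=19
  k=4: a=1, p=645, q=32
  k=5: a=3, p=2318, q=115
  k=6: a=7, p=16871, q=837
  k=7: a=2, p=36060, q=1789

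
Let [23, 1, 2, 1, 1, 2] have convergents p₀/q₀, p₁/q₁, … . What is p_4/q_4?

166/7

Using pₖ = aₖpₖ₋₁ + pₖ₋₂, qₖ = aₖqₖ₋₁ + qₖ₋₂ (with p₋₁=1, p₋₂=0, q₋₁=0, q₋₂=1):
  k=0: a=23, p=23, q=1
  k=1: a=1, p=24, q=1
  k=2: a=2, p=71, q=3
  k=3: a=1, p=95, q=4
  k=4: a=1, p=166, q=7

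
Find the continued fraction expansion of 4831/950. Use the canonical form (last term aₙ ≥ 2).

4831 = 5×950 + 81
950 = 11×81 + 59
81 = 1×59 + 22
59 = 2×22 + 15
22 = 1×15 + 7
15 = 2×7 + 1
7 = 7×1 + 0  (stop)
So 4831/950 = [5; 11, 1, 2, 1, 2, 7].

[5; 11, 1, 2, 1, 2, 7]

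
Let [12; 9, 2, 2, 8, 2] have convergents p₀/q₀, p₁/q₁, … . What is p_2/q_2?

Using pₖ = aₖpₖ₋₁ + pₖ₋₂, qₖ = aₖqₖ₋₁ + qₖ₋₂ (with p₋₁=1, p₋₂=0, q₋₁=0, q₋₂=1):
  k=0: a=12, p=12, q=1
  k=1: a=9, p=109, q=9
  k=2: a=2, p=230, q=19

230/19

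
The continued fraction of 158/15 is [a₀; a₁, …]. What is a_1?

1

158 = 10·15 + 8   →  a_0 = 10
15 = 1·8 + 7   →  a_1 = 1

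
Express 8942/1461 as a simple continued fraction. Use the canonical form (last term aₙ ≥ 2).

8942 = 6·1461 + 176
1461 = 8·176 + 53
176 = 3·53 + 17
53 = 3·17 + 2
17 = 8·2 + 1
2 = 2·1 + 0  (stop)
So 8942/1461 = [6; 8, 3, 3, 8, 2].

[6; 8, 3, 3, 8, 2]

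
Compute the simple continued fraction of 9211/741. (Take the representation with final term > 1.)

[12; 2, 3, 10, 3, 3]

9211 = 12*741 + 319
741 = 2*319 + 103
319 = 3*103 + 10
103 = 10*10 + 3
10 = 3*3 + 1
3 = 3*1 + 0  (stop)
So 9211/741 = [12; 2, 3, 10, 3, 3].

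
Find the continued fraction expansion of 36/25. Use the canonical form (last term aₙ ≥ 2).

[1; 2, 3, 1, 2]

36 = 1*25 + 11
25 = 2*11 + 3
11 = 3*3 + 2
3 = 1*2 + 1
2 = 2*1 + 0  (stop)
So 36/25 = [1; 2, 3, 1, 2].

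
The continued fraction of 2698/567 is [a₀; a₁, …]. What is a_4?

4

2698 = 4·567 + 430   →  a_0 = 4
567 = 1·430 + 137   →  a_1 = 1
430 = 3·137 + 19   →  a_2 = 3
137 = 7·19 + 4   →  a_3 = 7
19 = 4·4 + 3   →  a_4 = 4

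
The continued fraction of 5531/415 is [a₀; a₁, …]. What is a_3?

2

5531 = 13·415 + 136   →  a_0 = 13
415 = 3·136 + 7   →  a_1 = 3
136 = 19·7 + 3   →  a_2 = 19
7 = 2·3 + 1   →  a_3 = 2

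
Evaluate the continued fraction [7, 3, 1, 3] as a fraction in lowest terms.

Fold from the inside: start with 3/1.
  1 + 1/3 = 4/3
  3 + 3/4 = 15/4
  7 + 4/15 = 109/15

109/15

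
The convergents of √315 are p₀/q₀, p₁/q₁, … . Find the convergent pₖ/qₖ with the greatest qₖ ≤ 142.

2467/139

√315 = [17; 1, 2, 1, 34, …] (period length 4).
Convergents:
  p_0/q_0 = 17/1
  p_1/q_1 = 18/1
  p_2/q_2 = 53/3
  p_3/q_3 = 71/4
  p_4/q_4 = 2467/139
  p_5/q_5 = 2538/143
q_4 = 139 ≤ 142 < 143 = q_5, so the answer is 2467/139.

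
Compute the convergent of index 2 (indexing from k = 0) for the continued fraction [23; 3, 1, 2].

Using pₖ = aₖpₖ₋₁ + pₖ₋₂, qₖ = aₖqₖ₋₁ + qₖ₋₂ (with p₋₁=1, p₋₂=0, q₋₁=0, q₋₂=1):
  k=0: a=23, p=23, q=1
  k=1: a=3, p=70, q=3
  k=2: a=1, p=93, q=4

93/4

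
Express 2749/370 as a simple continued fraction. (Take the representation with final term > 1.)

2749 = 7×370 + 159
370 = 2×159 + 52
159 = 3×52 + 3
52 = 17×3 + 1
3 = 3×1 + 0  (stop)
So 2749/370 = [7; 2, 3, 17, 3].

[7; 2, 3, 17, 3]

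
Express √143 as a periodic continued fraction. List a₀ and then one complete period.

a₀ = ⌊√143⌋ = 11.
With m₀=0, d₀=1 and mₖ₊₁ = dₖaₖ − mₖ, dₖ₊₁ = (n − mₖ₊₁²)/dₖ, aₖ₊₁ = ⌊(a₀+mₖ₊₁)/dₖ₊₁⌋:
  k=1: m=11, d=22, a=1
  k=2: m=11, d=1, a=22
d=1 and a=2a₀=22 at k=2, so the next step gives (m, d) = (11, 22) again — its k=1 value — and the period has length 2.

[11; 1, 22]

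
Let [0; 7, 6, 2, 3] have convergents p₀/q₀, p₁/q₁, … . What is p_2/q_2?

6/43

Using pₖ = aₖpₖ₋₁ + pₖ₋₂, qₖ = aₖqₖ₋₁ + qₖ₋₂ (with p₋₁=1, p₋₂=0, q₋₁=0, q₋₂=1):
  k=0: a=0, p=0, q=1
  k=1: a=7, p=1, q=7
  k=2: a=6, p=6, q=43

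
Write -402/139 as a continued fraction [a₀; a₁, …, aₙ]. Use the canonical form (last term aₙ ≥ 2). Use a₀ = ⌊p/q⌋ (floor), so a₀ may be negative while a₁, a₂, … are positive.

[-3; 9, 3, 1, 3]

-402 = -3*139 + 15
139 = 9*15 + 4
15 = 3*4 + 3
4 = 1*3 + 1
3 = 3*1 + 0  (stop)
So -402/139 = [-3; 9, 3, 1, 3].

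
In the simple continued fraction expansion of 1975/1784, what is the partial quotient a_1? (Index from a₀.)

9

1975 = 1·1784 + 191   →  a_0 = 1
1784 = 9·191 + 65   →  a_1 = 9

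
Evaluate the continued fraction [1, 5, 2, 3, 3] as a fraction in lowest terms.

148/125

Using pₖ = aₖpₖ₋₁ + pₖ₋₂ and qₖ = aₖqₖ₋₁ + qₖ₋₂:
  k=0: a=1, p=1, q=1
  k=1: a=5, p=6, q=5
  k=2: a=2, p=13, q=11
  k=3: a=3, p=45, q=38
  k=4: a=3, p=148, q=125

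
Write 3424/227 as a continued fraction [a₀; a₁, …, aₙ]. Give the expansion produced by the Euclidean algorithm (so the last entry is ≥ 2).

[15; 11, 1, 18]

3424 = 15*227 + 19
227 = 11*19 + 18
19 = 1*18 + 1
18 = 18*1 + 0  (stop)
So 3424/227 = [15; 11, 1, 18].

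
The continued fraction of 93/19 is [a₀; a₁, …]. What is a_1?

1

93 = 4·19 + 17   →  a_0 = 4
19 = 1·17 + 2   →  a_1 = 1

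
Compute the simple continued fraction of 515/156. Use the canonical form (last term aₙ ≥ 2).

[3; 3, 3, 7, 2]

515 = 3·156 + 47
156 = 3·47 + 15
47 = 3·15 + 2
15 = 7·2 + 1
2 = 2·1 + 0  (stop)
So 515/156 = [3; 3, 3, 7, 2].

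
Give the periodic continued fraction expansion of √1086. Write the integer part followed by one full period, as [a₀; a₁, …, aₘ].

[32; 1, 20, 1, 64]

a₀ = ⌊√1086⌋ = 32.
With m₀=0, d₀=1 and mₖ₊₁ = dₖaₖ − mₖ, dₖ₊₁ = (n − mₖ₊₁²)/dₖ, aₖ₊₁ = ⌊(a₀+mₖ₊₁)/dₖ₊₁⌋:
  k=1: m=32, d=62, a=1
  k=2: m=30, d=3, a=20
  k=3: m=30, d=62, a=1
  k=4: m=32, d=1, a=64
d=1 and a=2a₀=64 at k=4, so the next step gives (m, d) = (32, 62) again — its k=1 value — and the period has length 4.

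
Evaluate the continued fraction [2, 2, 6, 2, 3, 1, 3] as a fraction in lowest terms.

Using pₖ = aₖpₖ₋₁ + pₖ₋₂ and qₖ = aₖqₖ₋₁ + qₖ₋₂:
  k=0: a=2, p=2, q=1
  k=1: a=2, p=5, q=2
  k=2: a=6, p=32, q=13
  k=3: a=2, p=69, q=28
  k=4: a=3, p=239, q=97
  k=5: a=1, p=308, q=125
  k=6: a=3, p=1163, q=472

1163/472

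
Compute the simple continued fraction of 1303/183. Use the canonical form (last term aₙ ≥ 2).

1303 = 7·183 + 22
183 = 8·22 + 7
22 = 3·7 + 1
7 = 7·1 + 0  (stop)
So 1303/183 = [7; 8, 3, 7].

[7; 8, 3, 7]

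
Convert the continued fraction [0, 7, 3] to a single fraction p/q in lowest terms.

3/22

Using pₖ = aₖpₖ₋₁ + pₖ₋₂ and qₖ = aₖqₖ₋₁ + qₖ₋₂:
  k=0: a=0, p=0, q=1
  k=1: a=7, p=1, q=7
  k=2: a=3, p=3, q=22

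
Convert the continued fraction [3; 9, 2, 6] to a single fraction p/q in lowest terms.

Using pₖ = aₖpₖ₋₁ + pₖ₋₂ and qₖ = aₖqₖ₋₁ + qₖ₋₂:
  k=0: a=3, p=3, q=1
  k=1: a=9, p=28, q=9
  k=2: a=2, p=59, q=19
  k=3: a=6, p=382, q=123

382/123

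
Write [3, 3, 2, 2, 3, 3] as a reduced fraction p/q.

Using pₖ = aₖpₖ₋₁ + pₖ₋₂ and qₖ = aₖqₖ₋₁ + qₖ₋₂:
  k=0: a=3, p=3, q=1
  k=1: a=3, p=10, q=3
  k=2: a=2, p=23, q=7
  k=3: a=2, p=56, q=17
  k=4: a=3, p=191, q=58
  k=5: a=3, p=629, q=191

629/191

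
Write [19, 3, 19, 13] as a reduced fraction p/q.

14631/757

Fold from the inside: start with 13/1.
  19 + 1/13 = 248/13
  3 + 13/248 = 757/248
  19 + 248/757 = 14631/757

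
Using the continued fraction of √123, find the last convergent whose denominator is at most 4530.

√123 = [11; 11, 22, …] (period length 2).
Convergents:
  p_0/q_0 = 11/1
  p_1/q_1 = 122/11
  p_2/q_2 = 2695/243
  p_3/q_3 = 29767/2684
  p_4/q_4 = 657569/59291
q_3 = 2684 ≤ 4530 < 59291 = q_4, so the answer is 29767/2684.

29767/2684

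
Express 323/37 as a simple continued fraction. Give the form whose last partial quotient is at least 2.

[8; 1, 2, 1, 2, 3]

323 = 8·37 + 27
37 = 1·27 + 10
27 = 2·10 + 7
10 = 1·7 + 3
7 = 2·3 + 1
3 = 3·1 + 0  (stop)
So 323/37 = [8; 1, 2, 1, 2, 3].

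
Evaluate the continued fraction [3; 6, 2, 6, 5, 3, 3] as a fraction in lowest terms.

14455/4582

Fold from the inside: start with 3/1.
  3 + 1/3 = 10/3
  5 + 3/10 = 53/10
  6 + 10/53 = 328/53
  2 + 53/328 = 709/328
  6 + 328/709 = 4582/709
  3 + 709/4582 = 14455/4582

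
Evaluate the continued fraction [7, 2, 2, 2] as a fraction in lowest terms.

89/12

Using pₖ = aₖpₖ₋₁ + pₖ₋₂ and qₖ = aₖqₖ₋₁ + qₖ₋₂:
  k=0: a=7, p=7, q=1
  k=1: a=2, p=15, q=2
  k=2: a=2, p=37, q=5
  k=3: a=2, p=89, q=12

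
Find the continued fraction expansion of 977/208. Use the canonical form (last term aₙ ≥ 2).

977 = 4*208 + 145
208 = 1*145 + 63
145 = 2*63 + 19
63 = 3*19 + 6
19 = 3*6 + 1
6 = 6*1 + 0  (stop)
So 977/208 = [4; 1, 2, 3, 3, 6].

[4; 1, 2, 3, 3, 6]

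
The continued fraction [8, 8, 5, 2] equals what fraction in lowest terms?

Using pₖ = aₖpₖ₋₁ + pₖ₋₂ and qₖ = aₖqₖ₋₁ + qₖ₋₂:
  k=0: a=8, p=8, q=1
  k=1: a=8, p=65, q=8
  k=2: a=5, p=333, q=41
  k=3: a=2, p=731, q=90

731/90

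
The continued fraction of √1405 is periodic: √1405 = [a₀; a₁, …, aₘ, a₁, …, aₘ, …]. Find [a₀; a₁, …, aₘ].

[37; 2, 14, 2, 74]

a₀ = ⌊√1405⌋ = 37.
With m₀=0, d₀=1 and mₖ₊₁ = dₖaₖ − mₖ, dₖ₊₁ = (n − mₖ₊₁²)/dₖ, aₖ₊₁ = ⌊(a₀+mₖ₊₁)/dₖ₊₁⌋:
  k=1: m=37, d=36, a=2
  k=2: m=35, d=5, a=14
  k=3: m=35, d=36, a=2
  k=4: m=37, d=1, a=74
d=1 and a=2a₀=74 at k=4, so the next step gives (m, d) = (37, 36) again — its k=1 value — and the period has length 4.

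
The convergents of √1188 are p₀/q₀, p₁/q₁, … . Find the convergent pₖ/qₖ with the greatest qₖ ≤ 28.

517/15

√1188 = [34; 2, 7, 6, 7, 2, 68, …] (period length 6).
Convergents:
  p_0/q_0 = 34/1
  p_1/q_1 = 69/2
  p_2/q_2 = 517/15
  p_3/q_3 = 3171/92
q_2 = 15 ≤ 28 < 92 = q_3, so the answer is 517/15.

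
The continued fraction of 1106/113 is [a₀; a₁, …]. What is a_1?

1

1106 = 9·113 + 89   →  a_0 = 9
113 = 1·89 + 24   →  a_1 = 1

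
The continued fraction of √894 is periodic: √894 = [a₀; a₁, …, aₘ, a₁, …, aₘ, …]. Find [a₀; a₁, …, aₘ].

a₀ = ⌊√894⌋ = 29.
With m₀=0, d₀=1 and mₖ₊₁ = dₖaₖ − mₖ, dₖ₊₁ = (n − mₖ₊₁²)/dₖ, aₖ₊₁ = ⌊(a₀+mₖ₊₁)/dₖ₊₁⌋:
  k=1: m=29, d=53, a=1
  k=2: m=24, d=6, a=8
  k=3: m=24, d=53, a=1
  k=4: m=29, d=1, a=58
d=1 and a=2a₀=58 at k=4, so the next step gives (m, d) = (29, 53) again — its k=1 value — and the period has length 4.

[29; 1, 8, 1, 58]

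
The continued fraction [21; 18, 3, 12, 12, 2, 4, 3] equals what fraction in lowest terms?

5186857/246353

Using pₖ = aₖpₖ₋₁ + pₖ₋₂ and qₖ = aₖqₖ₋₁ + qₖ₋₂:
  k=0: a=21, p=21, q=1
  k=1: a=18, p=379, q=18
  k=2: a=3, p=1158, q=55
  k=3: a=12, p=14275, q=678
  k=4: a=12, p=172458, q=8191
  k=5: a=2, p=359191, q=17060
  k=6: a=4, p=1609222, q=76431
  k=7: a=3, p=5186857, q=246353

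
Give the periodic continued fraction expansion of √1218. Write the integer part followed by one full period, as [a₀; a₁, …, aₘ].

a₀ = ⌊√1218⌋ = 34.
With m₀=0, d₀=1 and mₖ₊₁ = dₖaₖ − mₖ, dₖ₊₁ = (n − mₖ₊₁²)/dₖ, aₖ₊₁ = ⌊(a₀+mₖ₊₁)/dₖ₊₁⌋:
  k=1: m=34, d=62, a=1
  k=2: m=28, d=7, a=8
  k=3: m=28, d=62, a=1
  k=4: m=34, d=1, a=68
d=1 and a=2a₀=68 at k=4, so the next step gives (m, d) = (34, 62) again — its k=1 value — and the period has length 4.

[34; 1, 8, 1, 68]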